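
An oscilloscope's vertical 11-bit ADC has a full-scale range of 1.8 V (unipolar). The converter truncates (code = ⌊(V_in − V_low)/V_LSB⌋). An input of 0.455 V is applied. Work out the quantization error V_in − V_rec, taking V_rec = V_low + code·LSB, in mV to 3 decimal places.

Step size: 1.8 V ÷ 2^11 = 0.879 mV.
(0.455 − 0)/0.000878906 = 517.6889; ⌊·⌋ gives code 517.
V_rec = 0 + 517·0.000878906 = 0.45439453 V.
Error = 0.455 − 0.45439453 = 0.000605469 V = 0.605 mV.

0.605 mV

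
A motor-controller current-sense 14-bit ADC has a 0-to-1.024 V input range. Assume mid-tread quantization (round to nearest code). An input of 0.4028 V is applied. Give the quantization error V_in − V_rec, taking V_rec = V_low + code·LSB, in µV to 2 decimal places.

-12.50 µV

LSB = 1.024/2^14 = 62.50 µV.
(0.4028 − 0)/6.25e-05 = 6444.8000; round gives code 6445.
V_rec = 0 + 6445·6.25e-05 = 0.4028125 V.
Error = 0.4028 − 0.4028125 = -1.25e-05 V = -12.50 µV.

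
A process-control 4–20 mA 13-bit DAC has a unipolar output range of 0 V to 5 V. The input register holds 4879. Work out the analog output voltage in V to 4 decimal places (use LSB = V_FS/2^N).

LSB = 5 V / 2^13 = 0.610 mV.
V_out = 0 + 4879 × 0.000610352 V = 2.97791 V.

2.9779 V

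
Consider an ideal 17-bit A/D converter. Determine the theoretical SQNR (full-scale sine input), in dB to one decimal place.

104.1 dB

SNR ≈ 6.02·N + 1.76 dB = 6.02·17 + 1.76 = 104.10 dB.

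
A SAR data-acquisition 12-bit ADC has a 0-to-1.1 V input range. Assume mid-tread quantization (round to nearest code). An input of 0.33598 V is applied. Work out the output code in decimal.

code 1251

Full-scale span = 1.1 V; LSB = 1.1/2^12 = 268.55 µV.
(V_in − V_low)/LSB = (0.33598 − 0) / 0.000268555 = 1251.067.
round(1251.067) = 1251.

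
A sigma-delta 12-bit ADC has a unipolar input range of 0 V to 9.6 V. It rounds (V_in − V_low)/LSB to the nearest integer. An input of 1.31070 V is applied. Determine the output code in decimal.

LSB = 9.6 V / 4096 = 2.344 mV.
(V_in − V_low)/LSB = (1.31070 − 0) / 0.00234375 = 559.232.
So the output code is 559.

code 559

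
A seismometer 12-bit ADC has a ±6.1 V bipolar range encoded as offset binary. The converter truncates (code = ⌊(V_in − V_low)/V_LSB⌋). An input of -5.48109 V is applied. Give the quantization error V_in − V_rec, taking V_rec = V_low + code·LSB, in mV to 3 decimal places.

2.357 mV

One LSB is 12.2 V / 4096 = 2.979 mV.
(V_in − V_low)/LSB = (-5.48109 − (−6.1))/0.00297852 = 207.7914 → code 207 (floor).
V_rec = (−6.1) + 207·0.00297852 = -5.4834473 V.
Error = -5.48109 − (−5.4834473) = 0.00235727 V = 2.357 mV.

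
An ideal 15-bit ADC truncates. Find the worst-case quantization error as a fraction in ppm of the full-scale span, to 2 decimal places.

30.52 ppm

Truncating → worst-case error = 1 LSB = V_FS/2^15, so 1e+06/32768 = 30.5176 ppm of full scale.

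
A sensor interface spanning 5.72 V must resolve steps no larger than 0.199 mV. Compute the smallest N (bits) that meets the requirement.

Number of steps required ≥ 5.72 V / 0.199 mV = 28743.72.
Need 2^N ≥ 28743.72; 2^14 = 16384, 2^15 = 32768.
Minimum N = 15.

15 bits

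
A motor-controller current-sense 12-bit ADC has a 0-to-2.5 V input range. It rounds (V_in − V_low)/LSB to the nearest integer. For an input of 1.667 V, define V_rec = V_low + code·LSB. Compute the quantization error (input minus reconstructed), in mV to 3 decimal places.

0.130 mV

Step size: 2.5 V ÷ 2^12 = 0.610 mV.
Scaled input = 2731.2128 LSBs, so code = 2731.
Reconstructed: 1.6668701 V.
Error = 1.667 − 1.6668701 = 0.000129883 V = 0.130 mV.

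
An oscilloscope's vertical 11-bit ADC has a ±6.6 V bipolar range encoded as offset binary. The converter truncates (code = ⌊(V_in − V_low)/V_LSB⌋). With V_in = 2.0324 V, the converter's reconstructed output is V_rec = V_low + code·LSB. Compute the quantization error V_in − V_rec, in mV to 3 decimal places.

2.127 mV

Step size: 13.2 V ÷ 2^11 = 6.445 mV.
Scaled input = 1339.3299 LSBs, so code = 1339.
Code 1339 maps back to (−6.6) + 1339×0.00644531 V = 2.0302734 V.
Difference: 0.00212656 V → 2.127 mV.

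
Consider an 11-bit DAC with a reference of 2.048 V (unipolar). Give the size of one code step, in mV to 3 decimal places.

1.000 mV

Full-scale span = 2.048 V.
LSB = 2.048 / 2^11 = 2.048 / 2048 = 0.001 V = 1.000 mV.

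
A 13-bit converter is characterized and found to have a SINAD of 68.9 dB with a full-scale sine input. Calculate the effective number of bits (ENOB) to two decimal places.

ENOB = (SINAD − 1.76) / 6.02 = (68.9 − 1.76)/6.02 = 11.153.

11.15 bits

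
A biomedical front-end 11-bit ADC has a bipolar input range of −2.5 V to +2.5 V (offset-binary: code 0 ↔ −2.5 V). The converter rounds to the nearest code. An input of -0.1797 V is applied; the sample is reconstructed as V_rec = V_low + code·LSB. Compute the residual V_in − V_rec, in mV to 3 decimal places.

Step size: 5 V ÷ 2^11 = 2.441 mV.
Scaled input = 950.3949 LSBs, so code = 950.
Reconstructed: -0.18066406 V.
Difference: 0.000964062 V → 0.964 mV.

0.964 mV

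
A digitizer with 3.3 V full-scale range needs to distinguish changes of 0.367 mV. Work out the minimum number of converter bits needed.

Number of steps required ≥ 3.3 V / 0.367 mV = 8991.83.
Need 2^N ≥ 8991.83; 2^13 = 8192, 2^14 = 16384.
Minimum N = 14.

14 bits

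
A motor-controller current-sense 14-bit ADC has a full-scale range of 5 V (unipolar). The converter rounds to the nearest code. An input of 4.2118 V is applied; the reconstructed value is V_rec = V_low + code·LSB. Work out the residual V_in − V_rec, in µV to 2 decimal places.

Step size: 5 V ÷ 2^14 = 305.18 µV.
(V_in − V_low)/LSB = (4.2118 − 0)/0.000305176 = 13801.2262 → code 13801 (round).
V_rec = 0 + 13801·0.000305176 = 4.211731 V.
V_in − V_rec = 6.9043e-05 V = 69.04 µV.

69.04 µV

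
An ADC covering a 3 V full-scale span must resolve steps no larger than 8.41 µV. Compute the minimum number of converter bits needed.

Number of steps required ≥ 3 V / 8.41 µV = 356718.19.
Need 2^N ≥ 356718.19; 2^18 = 262144, 2^19 = 524288.
Minimum N = 19.

19 bits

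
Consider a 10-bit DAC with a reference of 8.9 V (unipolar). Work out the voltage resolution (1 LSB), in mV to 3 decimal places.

8.691 mV

Full-scale span = 8.9 V.
LSB = 8.9 / 2^10 = 8.9 / 1024 = 0.00869141 V = 8.691 mV.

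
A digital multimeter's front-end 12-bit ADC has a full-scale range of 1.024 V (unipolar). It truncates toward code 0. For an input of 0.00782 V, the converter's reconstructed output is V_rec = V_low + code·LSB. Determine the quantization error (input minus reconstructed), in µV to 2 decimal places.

One LSB is 1.024 V / 4096 = 250.00 µV.
(0.00782 − 0)/0.00025 = 31.2800; ⌊·⌋ gives code 31.
Reconstructed: 0.00775 V.
V_in − V_rec = 7e-05 V = 70.00 µV.

70.00 µV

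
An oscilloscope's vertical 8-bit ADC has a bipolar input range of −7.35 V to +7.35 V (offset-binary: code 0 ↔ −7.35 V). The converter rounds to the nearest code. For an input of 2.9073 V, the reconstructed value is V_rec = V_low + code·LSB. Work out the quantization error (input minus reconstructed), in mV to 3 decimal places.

LSB = 14.7/2^8 = 57.422 mV.
(2.9073 − (−7.35))/0.0574219 = 178.6305; round gives code 179.
Reconstructed: 2.9285156 V.
Difference: -0.0212156 V → -21.216 mV.

-21.216 mV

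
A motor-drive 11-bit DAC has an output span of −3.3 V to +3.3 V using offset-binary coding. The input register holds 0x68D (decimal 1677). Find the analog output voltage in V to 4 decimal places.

LSB = 6.6 V / 2^11 = 3.223 mV.
Code 0x68D = 1677 decimal.
V_out = (−3.3) + 1677 × 0.00322266 V = 2.10439 V.

2.1044 V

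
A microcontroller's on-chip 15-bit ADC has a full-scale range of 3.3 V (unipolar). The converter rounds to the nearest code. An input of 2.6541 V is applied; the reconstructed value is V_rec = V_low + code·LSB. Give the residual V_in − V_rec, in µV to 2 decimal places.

One LSB is 3.3 V / 32768 = 100.71 µV.
(2.6541 − 0)/0.000100708 = 26354.4087; round gives code 26354.
V_rec = 0 + 26354·0.000100708 = 2.6540588 V.
Error = 2.6541 − 2.6540588 = 4.11621e-05 V = 41.16 µV.

41.16 µV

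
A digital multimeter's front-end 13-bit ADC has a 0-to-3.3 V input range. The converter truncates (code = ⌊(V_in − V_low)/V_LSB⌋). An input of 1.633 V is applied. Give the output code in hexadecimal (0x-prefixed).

code 0xFD5 (decimal 4053)

Full-scale span = 3.3 V; LSB = 3.3/2^13 = 402.83 µV.
(1.633 − 0) / 0.000402832 = 4053.799 LSBs.
Floor → code 4053.
In hexadecimal (0x-prefixed): 0xFD5.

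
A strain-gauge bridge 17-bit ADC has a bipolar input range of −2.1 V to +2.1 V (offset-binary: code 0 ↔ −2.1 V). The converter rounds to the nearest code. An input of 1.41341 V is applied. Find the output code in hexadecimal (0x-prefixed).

code 0x1AC4D (decimal 109645)

Full-scale span = 4.2 V; LSB = 4.2/2^17 = 32.04 µV.
(1.41341 − (−2.1)) / 3.20435e-05 = 109645.161 LSBs.
round(109645.161) = 109645.
In hexadecimal (0x-prefixed): 0x1AC4D.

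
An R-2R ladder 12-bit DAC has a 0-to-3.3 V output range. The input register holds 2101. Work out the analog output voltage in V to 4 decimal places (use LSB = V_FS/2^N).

LSB = 3.3 V / 2^12 = 0.806 mV.
V_out = 0 + 2101 × 0.000805664 V = 1.6927 V.

1.6927 V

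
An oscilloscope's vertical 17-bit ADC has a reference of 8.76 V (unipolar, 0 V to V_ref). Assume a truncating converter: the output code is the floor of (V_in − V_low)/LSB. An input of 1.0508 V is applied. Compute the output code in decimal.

code 15722

With 131072 levels over 8.76 V, one step is 66.83 µV.
(1.0508 − 0) / 6.68335e-05 = 15722.655 LSBs.
Floor → code 15722.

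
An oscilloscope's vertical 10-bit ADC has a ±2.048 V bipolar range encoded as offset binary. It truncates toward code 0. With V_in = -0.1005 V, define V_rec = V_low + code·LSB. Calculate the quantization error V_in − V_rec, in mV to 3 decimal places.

3.500 mV

Step size: 4.096 V ÷ 2^10 = 4.000 mV.
(-0.1005 − (−2.048))/0.004 = 486.8750; ⌊·⌋ gives code 486.
Reconstructed: -0.104 V.
Difference: 0.0035 V → 3.500 mV.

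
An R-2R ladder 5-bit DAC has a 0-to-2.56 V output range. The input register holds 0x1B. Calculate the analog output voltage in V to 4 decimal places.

2.1600 V

LSB = 2.56 V / 2^5 = 80.000 mV.
Code 0x1B = 27 decimal.
V_out = 0 + 27 × 0.08 V = 2.16 V.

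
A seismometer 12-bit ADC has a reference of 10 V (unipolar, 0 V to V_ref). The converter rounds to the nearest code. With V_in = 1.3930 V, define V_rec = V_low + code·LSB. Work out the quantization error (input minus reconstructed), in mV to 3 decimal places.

-1.043 mV

One LSB is 10 V / 4096 = 2.441 mV.
(V_in − V_low)/LSB = (1.3930 − 0)/0.00244141 = 570.5728 → code 571 (round).
V_rec = 0 + 571·0.00244141 = 1.394043 V.
Error = 1.3930 − 1.394043 = -0.00104297 V = -1.043 mV.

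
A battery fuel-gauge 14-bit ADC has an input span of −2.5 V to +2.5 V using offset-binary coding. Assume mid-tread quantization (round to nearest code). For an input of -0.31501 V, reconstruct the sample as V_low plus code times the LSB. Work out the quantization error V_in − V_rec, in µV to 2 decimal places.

-68.59 µV

One LSB is 5 V / 16384 = 305.18 µV.
(V_in − V_low)/LSB = (-0.31501 − (−2.5))/0.000305176 = 7159.7752 → code 7160 (round).
V_rec = (−2.5) + 7160·0.000305176 = -0.31494141 V.
Difference: -6.85937e-05 V → -68.59 µV.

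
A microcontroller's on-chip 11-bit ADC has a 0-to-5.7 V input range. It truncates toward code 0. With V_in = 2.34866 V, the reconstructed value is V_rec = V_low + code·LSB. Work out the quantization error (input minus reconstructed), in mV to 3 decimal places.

Step size: 5.7 V ÷ 2^11 = 2.783 mV.
(2.34866 − 0)/0.0027832 = 843.8694; ⌊·⌋ gives code 843.
Reconstructed: 2.3462402 V.
Error = 2.34866 − 2.3462402 = 0.00241977 V = 2.420 mV.

2.420 mV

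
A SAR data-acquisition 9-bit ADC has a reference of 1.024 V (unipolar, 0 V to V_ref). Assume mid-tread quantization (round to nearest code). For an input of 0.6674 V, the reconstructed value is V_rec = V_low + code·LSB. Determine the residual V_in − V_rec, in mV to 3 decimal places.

-0.600 mV

One LSB is 1.024 V / 512 = 2.000 mV.
(0.6674 − 0)/0.002 = 333.7000; round gives code 334.
Code 334 maps back to 0 + 334×0.002 V = 0.668 V.
Difference: -0.0006 V → -0.600 mV.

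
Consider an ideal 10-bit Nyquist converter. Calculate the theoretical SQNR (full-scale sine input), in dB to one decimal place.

SNR ≈ 6.02·N + 1.76 dB = 6.02·10 + 1.76 = 61.96 dB.

62.0 dB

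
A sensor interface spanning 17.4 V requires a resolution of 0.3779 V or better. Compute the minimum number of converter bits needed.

6 bits

Number of steps required ≥ 17.4 V / 0.3779 V = 46.04.
Need 2^N ≥ 46.04; 2^5 = 32, 2^6 = 64.
Minimum N = 6.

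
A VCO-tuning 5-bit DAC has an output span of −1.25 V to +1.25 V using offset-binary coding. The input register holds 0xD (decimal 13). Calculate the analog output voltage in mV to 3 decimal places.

-234.375 mV

LSB = 2.5 V / 2^5 = 78.125 mV.
Code 0xD = 13 decimal.
V_out = (−1.25) + 13 × 0.078125 V = -0.234375 V.
= -234.375 mV.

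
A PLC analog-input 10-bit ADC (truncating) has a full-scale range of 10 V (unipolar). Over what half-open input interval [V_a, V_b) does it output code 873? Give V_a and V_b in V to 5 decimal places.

LSB = 10/2^10 = 9.766 mV.
V_a = V_low + 873·LSB = 8.52539 V; V_b = V_low + 874·LSB = 8.53516 V.

[8.52539 V, 8.53516 V)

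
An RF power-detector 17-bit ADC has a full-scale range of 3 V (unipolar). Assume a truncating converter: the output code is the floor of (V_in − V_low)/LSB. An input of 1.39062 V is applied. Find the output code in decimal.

code 60757

With 131072 levels over 3 V, one step is 22.89 µV.
Input sits at 60757.115 steps above V_low.
⌊·⌋(60757.115) = 60757.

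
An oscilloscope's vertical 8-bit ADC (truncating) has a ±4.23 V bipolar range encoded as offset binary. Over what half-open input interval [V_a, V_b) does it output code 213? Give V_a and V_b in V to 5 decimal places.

[2.80898 V, 2.84203 V)

LSB = 8.46/2^8 = 33.047 mV.
V_a = V_low + 213·LSB = 2.80898 V; V_b = V_low + 214·LSB = 2.84203 V.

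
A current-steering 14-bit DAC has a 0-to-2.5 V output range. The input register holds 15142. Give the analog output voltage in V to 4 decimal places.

2.3105 V

LSB = 2.5 V / 2^14 = 152.59 µV.
V_out = 0 + 15142 × 0.000152588 V = 2.31049 V.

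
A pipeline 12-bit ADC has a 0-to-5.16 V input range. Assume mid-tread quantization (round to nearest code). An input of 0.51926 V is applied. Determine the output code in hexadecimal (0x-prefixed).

Full-scale span = 5.16 V; LSB = 5.16/2^12 = 1.260 mV.
(V_in − V_low)/LSB = (0.51926 − 0) / 0.00125977 = 412.188.
Round → code 412.
In hexadecimal (0x-prefixed): 0x19C.

code 0x19C (decimal 412)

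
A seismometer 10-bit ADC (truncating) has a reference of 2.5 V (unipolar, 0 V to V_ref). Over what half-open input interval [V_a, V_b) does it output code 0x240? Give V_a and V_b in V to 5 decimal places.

[1.40625 V, 1.40869 V)

LSB = 2.5/2^10 = 2.441 mV.
Code 0x240 = 576 decimal.
V_a = V_low + 576·LSB = 1.40625 V; V_b = V_low + 577·LSB = 1.40869 V.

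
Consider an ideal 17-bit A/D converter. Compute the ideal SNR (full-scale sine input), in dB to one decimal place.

104.1 dB

SNR ≈ 6.02·N + 1.76 dB = 6.02·17 + 1.76 = 104.10 dB.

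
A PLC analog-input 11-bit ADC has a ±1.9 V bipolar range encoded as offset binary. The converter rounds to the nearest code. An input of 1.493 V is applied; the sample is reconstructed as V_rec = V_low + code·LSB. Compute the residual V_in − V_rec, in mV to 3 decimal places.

Step size: 3.8 V ÷ 2^11 = 1.855 mV.
(1.493 − (−1.9))/0.00185547 = 1828.6484; round gives code 1829.
V_rec = (−1.9) + 1829·0.00185547 = 1.4936523 V.
Error = 1.493 − 1.4936523 = -0.000652344 V = -0.652 mV.

-0.652 mV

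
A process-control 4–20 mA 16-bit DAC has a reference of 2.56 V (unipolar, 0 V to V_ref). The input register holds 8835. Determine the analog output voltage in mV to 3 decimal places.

345.117 mV

LSB = 2.56 V / 2^16 = 39.06 µV.
V_out = 0 + 8835 × 3.90625e-05 V = 0.345117 V.
= 345.117 mV.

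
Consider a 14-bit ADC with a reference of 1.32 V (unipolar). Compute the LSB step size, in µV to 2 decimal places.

Full-scale span = 1.32 V.
LSB = 1.32 / 2^14 = 1.32 / 16384 = 8.05664e-05 V = 80.57 µV.

80.57 µV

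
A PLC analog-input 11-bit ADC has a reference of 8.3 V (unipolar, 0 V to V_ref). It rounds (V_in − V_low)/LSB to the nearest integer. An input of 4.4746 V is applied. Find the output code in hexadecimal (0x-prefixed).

LSB = 8.3 V / 2048 = 4.053 mV.
(V_in − V_low)/LSB = (4.4746 − 0) / 0.00405273 = 1104.094.
So the output code is 1104.
In hexadecimal (0x-prefixed): 0x450.

code 0x450 (decimal 1104)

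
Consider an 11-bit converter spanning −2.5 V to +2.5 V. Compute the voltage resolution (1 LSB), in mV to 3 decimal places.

2.441 mV

Full-scale span = 5 V.
LSB = 5 / 2^11 = 5 / 2048 = 0.00244141 V = 2.441 mV.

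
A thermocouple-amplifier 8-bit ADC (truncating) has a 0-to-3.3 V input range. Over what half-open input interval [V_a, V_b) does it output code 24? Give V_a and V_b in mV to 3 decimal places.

[309.375 mV, 322.266 mV)

LSB = 3.3/2^8 = 12.891 mV.
V_a = V_low + 24·LSB = 0.309375 V; V_b = V_low + 25·LSB = 0.322266 V.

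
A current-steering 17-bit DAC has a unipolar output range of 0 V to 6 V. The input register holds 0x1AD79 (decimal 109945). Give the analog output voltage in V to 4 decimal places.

5.0329 V

LSB = 6 V / 2^17 = 45.78 µV.
Code 0x1AD79 = 109945 decimal.
V_out = 0 + 109945 × 4.57764e-05 V = 5.03288 V.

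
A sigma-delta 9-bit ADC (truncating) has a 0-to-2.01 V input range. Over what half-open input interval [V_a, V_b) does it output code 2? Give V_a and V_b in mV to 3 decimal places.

LSB = 2.01/2^9 = 3.926 mV.
V_a = V_low + 2·LSB = 0.00785156 V; V_b = V_low + 3·LSB = 0.0117773 V.

[7.852 mV, 11.777 mV)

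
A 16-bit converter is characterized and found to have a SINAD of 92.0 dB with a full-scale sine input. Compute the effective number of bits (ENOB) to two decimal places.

ENOB = (SINAD − 1.76) / 6.02 = (92.0 − 1.76)/6.02 = 14.990.

14.99 bits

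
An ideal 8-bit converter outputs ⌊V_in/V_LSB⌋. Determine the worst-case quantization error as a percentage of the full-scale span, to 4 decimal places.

Truncating → worst-case error = 1 LSB = V_FS/2^8, so 100/256 = 0.390625 % of full scale.

0.3906 %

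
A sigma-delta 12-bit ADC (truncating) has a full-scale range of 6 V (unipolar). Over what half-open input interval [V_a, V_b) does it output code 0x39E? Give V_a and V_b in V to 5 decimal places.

LSB = 6/2^12 = 1.465 mV.
Code 0x39E = 926 decimal.
V_a = V_low + 926·LSB = 1.35645 V; V_b = V_low + 927·LSB = 1.35791 V.

[1.35645 V, 1.35791 V)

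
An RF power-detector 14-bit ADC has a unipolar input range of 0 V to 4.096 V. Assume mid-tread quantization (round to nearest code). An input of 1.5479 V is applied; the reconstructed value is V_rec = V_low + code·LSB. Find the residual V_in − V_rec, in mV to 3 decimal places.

LSB = 4.096/2^14 = 250.00 µV.
Scaled input = 6191.6000 LSBs, so code = 6192.
Code 6192 maps back to 0 + 6192×0.00025 V = 1.548 V.
Difference: -0.0001 V → -0.100 mV.

-0.100 mV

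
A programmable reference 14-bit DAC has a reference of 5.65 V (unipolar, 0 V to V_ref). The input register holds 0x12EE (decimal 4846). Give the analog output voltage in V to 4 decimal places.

1.6711 V

LSB = 5.65 V / 2^14 = 344.85 µV.
Code 0x12EE = 4846 decimal.
V_out = 0 + 4846 × 0.000344849 V = 1.67114 V.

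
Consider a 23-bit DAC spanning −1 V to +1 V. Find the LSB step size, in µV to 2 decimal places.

Full-scale span = 2 V.
LSB = 2 / 2^23 = 2 / 8388608 = 2.38419e-07 V = 0.24 µV.

0.24 µV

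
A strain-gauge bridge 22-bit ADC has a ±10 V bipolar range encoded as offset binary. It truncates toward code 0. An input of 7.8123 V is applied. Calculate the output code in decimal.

LSB = 20 V / 4194304 = 4.77 µV.
(7.8123 − (−10)) / 4.76837e-06 = 3735510.057 LSBs.
Floor → code 3735510.

code 3735510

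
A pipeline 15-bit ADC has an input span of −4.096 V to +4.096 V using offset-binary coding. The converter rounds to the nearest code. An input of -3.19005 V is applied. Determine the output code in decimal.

code 3624

With 32768 levels over 8.192 V, one step is 250.00 µV.
(-3.19005 − (−4.096)) / 0.00025 = 3623.800 LSBs.
Round → code 3624.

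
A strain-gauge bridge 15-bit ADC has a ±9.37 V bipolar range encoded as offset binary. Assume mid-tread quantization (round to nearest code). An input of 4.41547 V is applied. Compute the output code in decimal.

LSB = 18.74 V / 32768 = 0.572 mV.
(V_in − V_low)/LSB = (4.41547 − (−9.37)) / 0.000571899 = 24104.711.
Round → code 24105.

code 24105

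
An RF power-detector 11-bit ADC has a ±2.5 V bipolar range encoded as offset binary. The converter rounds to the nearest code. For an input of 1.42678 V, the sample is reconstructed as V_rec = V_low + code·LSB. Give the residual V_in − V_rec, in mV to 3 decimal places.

0.999 mV

Step size: 5 V ÷ 2^11 = 2.441 mV.
(1.42678 − (−2.5))/0.00244141 = 1608.4091; round gives code 1608.
Code 1608 maps back to (−2.5) + 1608×0.00244141 V = 1.4257812 V.
Difference: 0.00099875 V → 0.999 mV.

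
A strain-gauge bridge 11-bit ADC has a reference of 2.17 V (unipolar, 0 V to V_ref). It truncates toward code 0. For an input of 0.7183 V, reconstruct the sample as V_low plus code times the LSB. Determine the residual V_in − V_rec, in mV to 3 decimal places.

One LSB is 2.17 V / 2048 = 1.060 mV.
(0.7183 − 0)/0.00105957 = 677.9163; ⌊·⌋ gives code 677.
Reconstructed: 0.7173291 V.
Error = 0.7183 − 0.7173291 = 0.000970898 V = 0.971 mV.

0.971 mV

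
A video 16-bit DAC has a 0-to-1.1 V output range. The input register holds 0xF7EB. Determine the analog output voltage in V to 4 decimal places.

LSB = 1.1 V / 2^16 = 16.78 µV.
Code 0xF7EB = 63467 decimal.
V_out = 0 + 63467 × 1.67847e-05 V = 1.06527 V.

1.0653 V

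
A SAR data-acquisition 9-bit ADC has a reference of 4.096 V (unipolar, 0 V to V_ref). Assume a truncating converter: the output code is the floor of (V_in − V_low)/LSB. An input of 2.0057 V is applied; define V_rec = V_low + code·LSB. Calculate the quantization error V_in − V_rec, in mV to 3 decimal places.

5.700 mV

LSB = 4.096/2^9 = 8.000 mV.
(V_in − V_low)/LSB = (2.0057 − 0)/0.008 = 250.7125 → code 250 (floor).
Reconstructed: 2 V.
V_in − V_rec = 0.0057 V = 5.700 mV.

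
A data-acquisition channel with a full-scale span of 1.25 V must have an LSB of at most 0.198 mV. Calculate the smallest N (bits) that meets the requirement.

Number of steps required ≥ 1.25 V / 0.198 mV = 6313.13.
Need 2^N ≥ 6313.13; 2^12 = 4096, 2^13 = 8192.
Minimum N = 13.

13 bits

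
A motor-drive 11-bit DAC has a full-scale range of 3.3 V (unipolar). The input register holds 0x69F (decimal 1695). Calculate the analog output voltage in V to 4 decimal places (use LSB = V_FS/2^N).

2.7312 V

LSB = 3.3 V / 2^11 = 1.611 mV.
Code 0x69F = 1695 decimal.
V_out = 0 + 1695 × 0.00161133 V = 2.7312 V.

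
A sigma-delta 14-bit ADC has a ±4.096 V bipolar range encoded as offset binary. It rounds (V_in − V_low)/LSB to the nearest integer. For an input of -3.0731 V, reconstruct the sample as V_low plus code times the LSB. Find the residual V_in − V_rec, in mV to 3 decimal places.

-0.100 mV

One LSB is 8.192 V / 16384 = 0.500 mV.
(-3.0731 − (−4.096))/0.0005 = 2045.8000; round gives code 2046.
Reconstructed: -3.073 V.
Difference: -0.0001 V → -0.100 mV.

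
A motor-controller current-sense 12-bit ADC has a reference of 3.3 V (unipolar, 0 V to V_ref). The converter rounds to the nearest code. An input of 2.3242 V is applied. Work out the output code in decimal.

code 2885

With 4096 levels over 3.3 V, one step is 0.806 mV.
(2.3242 − 0) / 0.000805664 = 2884.825 LSBs.
Round → code 2885.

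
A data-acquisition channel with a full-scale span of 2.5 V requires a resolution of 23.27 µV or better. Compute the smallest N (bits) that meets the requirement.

Number of steps required ≥ 2.5 V / 23.27 µV = 107434.46.
Need 2^N ≥ 107434.46; 2^16 = 65536, 2^17 = 131072.
Minimum N = 17.

17 bits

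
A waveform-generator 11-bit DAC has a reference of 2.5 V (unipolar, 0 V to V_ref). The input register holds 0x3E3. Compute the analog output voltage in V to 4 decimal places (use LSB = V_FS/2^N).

1.2146 V

LSB = 2.5 V / 2^11 = 1.221 mV.
Code 0x3E3 = 995 decimal.
V_out = 0 + 995 × 0.0012207 V = 1.2146 V.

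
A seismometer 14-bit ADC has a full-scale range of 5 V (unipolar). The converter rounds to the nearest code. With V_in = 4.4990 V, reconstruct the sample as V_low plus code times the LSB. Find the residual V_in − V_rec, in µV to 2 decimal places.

LSB = 5/2^14 = 305.18 µV.
(V_in − V_low)/LSB = (4.4990 − 0)/0.000305176 = 14742.3232 → code 14742 (round).
Code 14742 maps back to 0 + 14742×0.000305176 V = 4.4989014 V.
Difference: 9.86328e-05 V → 98.63 µV.

98.63 µV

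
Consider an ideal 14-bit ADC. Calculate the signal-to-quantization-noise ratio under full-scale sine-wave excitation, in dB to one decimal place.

86.0 dB

SNR ≈ 6.02·N + 1.76 dB = 6.02·14 + 1.76 = 86.04 dB.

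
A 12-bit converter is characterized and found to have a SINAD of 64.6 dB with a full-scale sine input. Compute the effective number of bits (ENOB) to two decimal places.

10.44 bits

ENOB = (SINAD − 1.76) / 6.02 = (64.6 − 1.76)/6.02 = 10.439.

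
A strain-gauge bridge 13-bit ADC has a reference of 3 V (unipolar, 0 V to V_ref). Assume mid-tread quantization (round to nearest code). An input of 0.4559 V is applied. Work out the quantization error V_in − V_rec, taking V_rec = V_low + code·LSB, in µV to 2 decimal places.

Step size: 3 V ÷ 2^13 = 366.21 µV.
(0.4559 − 0)/0.000366211 = 1244.9109; round gives code 1245.
Reconstructed: 0.45593262 V.
Error = 0.4559 − 0.45593262 = -3.26172e-05 V = -32.62 µV.

-32.62 µV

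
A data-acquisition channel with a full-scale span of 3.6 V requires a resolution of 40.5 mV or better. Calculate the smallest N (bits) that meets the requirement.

7 bits

Number of steps required ≥ 3.6 V / 40.5 mV = 88.89.
Need 2^N ≥ 88.89; 2^6 = 64, 2^7 = 128.
Minimum N = 7.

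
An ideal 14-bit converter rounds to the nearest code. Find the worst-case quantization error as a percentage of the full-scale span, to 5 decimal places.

0.00305 %

Rounding → worst-case error = ½ LSB = V_FS/2^15, so 100/32768 = 0.00305176 % of full scale.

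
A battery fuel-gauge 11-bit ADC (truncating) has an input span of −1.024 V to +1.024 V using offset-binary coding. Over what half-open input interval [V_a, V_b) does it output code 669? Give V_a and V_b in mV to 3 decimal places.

LSB = 2.048/2^11 = 1.000 mV.
V_a = V_low + 669·LSB = -0.355 V; V_b = V_low + 670·LSB = -0.354 V.

[-355.000 mV, -354.000 mV)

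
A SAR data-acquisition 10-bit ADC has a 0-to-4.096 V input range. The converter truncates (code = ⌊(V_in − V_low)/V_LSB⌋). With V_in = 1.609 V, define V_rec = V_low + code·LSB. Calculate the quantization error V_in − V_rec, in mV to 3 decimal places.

Step size: 4.096 V ÷ 2^10 = 4.000 mV.
Scaled input = 402.2500 LSBs, so code = 402.
Code 402 maps back to 0 + 402×0.004 V = 1.608 V.
V_in − V_rec = 0.001 V = 1.000 mV.

1.000 mV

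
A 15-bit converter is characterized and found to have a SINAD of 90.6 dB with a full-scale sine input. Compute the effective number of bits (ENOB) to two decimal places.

14.76 bits

ENOB = (SINAD − 1.76) / 6.02 = (90.6 − 1.76)/6.02 = 14.757.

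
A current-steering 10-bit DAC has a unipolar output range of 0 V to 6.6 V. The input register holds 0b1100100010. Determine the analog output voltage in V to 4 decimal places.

LSB = 6.6 V / 2^10 = 6.445 mV.
Code 0b1100100010 = 802 decimal.
V_out = 0 + 802 × 0.00644531 V = 5.16914 V.

5.1691 V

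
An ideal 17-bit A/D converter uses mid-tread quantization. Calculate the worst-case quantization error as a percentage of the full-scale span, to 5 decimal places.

Rounding → worst-case error = ½ LSB = V_FS/2^18, so 100/262144 = 0.00038147 % of full scale.

0.00038 %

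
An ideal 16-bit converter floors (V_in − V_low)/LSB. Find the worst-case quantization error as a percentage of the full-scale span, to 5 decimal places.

0.00153 %

Truncating → worst-case error = 1 LSB = V_FS/2^16, so 100/65536 = 0.00152588 % of full scale.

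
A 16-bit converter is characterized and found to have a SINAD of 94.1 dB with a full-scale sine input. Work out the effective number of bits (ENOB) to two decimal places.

15.34 bits

ENOB = (SINAD − 1.76) / 6.02 = (94.1 − 1.76)/6.02 = 15.339.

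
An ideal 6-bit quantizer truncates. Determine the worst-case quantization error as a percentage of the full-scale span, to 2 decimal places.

1.56 %

Truncating → worst-case error = 1 LSB = V_FS/2^6, so 100/64 = 1.5625 % of full scale.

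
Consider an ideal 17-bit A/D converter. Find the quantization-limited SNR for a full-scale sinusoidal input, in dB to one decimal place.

104.1 dB

SNR ≈ 6.02·N + 1.76 dB = 6.02·17 + 1.76 = 104.10 dB.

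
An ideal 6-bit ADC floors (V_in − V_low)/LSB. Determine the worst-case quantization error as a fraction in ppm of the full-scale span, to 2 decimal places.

Truncating → worst-case error = 1 LSB = V_FS/2^6, so 1e+06/64 = 15625 ppm of full scale.

15625.00 ppm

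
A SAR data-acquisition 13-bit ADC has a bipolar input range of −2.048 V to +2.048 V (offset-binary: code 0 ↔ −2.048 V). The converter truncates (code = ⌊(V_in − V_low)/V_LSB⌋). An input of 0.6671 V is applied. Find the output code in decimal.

code 5430

Full-scale span = 4.096 V; LSB = 4.096/2^13 = 0.500 mV.
(V_in − V_low)/LSB = (0.6671 − (−2.048)) / 0.0005 = 5430.200.
So the output code is 5430.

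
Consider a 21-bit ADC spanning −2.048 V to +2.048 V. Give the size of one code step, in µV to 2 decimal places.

1.95 µV

Full-scale span = 4.096 V.
LSB = 4.096 / 2^21 = 4.096 / 2097152 = 1.95313e-06 V = 1.95 µV.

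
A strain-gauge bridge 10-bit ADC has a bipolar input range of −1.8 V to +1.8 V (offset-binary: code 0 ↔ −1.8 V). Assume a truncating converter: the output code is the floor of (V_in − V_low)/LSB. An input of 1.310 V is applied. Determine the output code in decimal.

LSB = 3.6 V / 1024 = 3.516 mV.
Input sits at 884.622 steps above V_low.
⌊·⌋(884.622) = 884.

code 884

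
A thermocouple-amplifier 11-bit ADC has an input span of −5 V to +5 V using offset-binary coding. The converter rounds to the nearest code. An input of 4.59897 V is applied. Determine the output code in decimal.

With 2048 levels over 10 V, one step is 4.883 mV.
(4.59897 − (−5)) / 0.00488281 = 1965.869 LSBs.
So the output code is 1966.

code 1966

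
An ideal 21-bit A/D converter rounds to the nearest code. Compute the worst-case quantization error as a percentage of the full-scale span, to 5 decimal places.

Rounding → worst-case error = ½ LSB = V_FS/2^22, so 100/4194304 = 2.38419e-05 % of full scale.

0.00002 %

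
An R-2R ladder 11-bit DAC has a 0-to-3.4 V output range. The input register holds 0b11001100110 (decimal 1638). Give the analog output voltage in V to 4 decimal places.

LSB = 3.4 V / 2^11 = 1.660 mV.
Code 0b11001100110 = 1638 decimal.
V_out = 0 + 1638 × 0.00166016 V = 2.71934 V.

2.7193 V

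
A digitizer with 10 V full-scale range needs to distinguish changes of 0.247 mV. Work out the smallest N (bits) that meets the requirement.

16 bits

Number of steps required ≥ 10 V / 0.247 mV = 40485.83.
Need 2^N ≥ 40485.83; 2^15 = 32768, 2^16 = 65536.
Minimum N = 16.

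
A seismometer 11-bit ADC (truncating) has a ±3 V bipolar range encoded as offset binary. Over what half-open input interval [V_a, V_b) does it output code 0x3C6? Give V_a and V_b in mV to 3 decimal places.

LSB = 6/2^11 = 2.930 mV.
Code 0x3C6 = 966 decimal.
V_a = V_low + 966·LSB = -0.169922 V; V_b = V_low + 967·LSB = -0.166992 V.

[-169.922 mV, -166.992 mV)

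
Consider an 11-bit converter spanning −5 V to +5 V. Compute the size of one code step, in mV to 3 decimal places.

Full-scale span = 10 V.
LSB = 10 / 2^11 = 10 / 2048 = 0.00488281 V = 4.883 mV.

4.883 mV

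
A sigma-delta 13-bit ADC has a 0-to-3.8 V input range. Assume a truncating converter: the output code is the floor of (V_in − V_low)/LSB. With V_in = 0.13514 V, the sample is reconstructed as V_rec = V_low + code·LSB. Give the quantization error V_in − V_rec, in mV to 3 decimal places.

LSB = 3.8/2^13 = 463.87 µV.
(V_in − V_low)/LSB = (0.13514 − 0)/0.000463867 = 291.3334 → code 291 (floor).
Reconstructed: 0.13498535 V.
Difference: 0.000154648 V → 0.155 mV.

0.155 mV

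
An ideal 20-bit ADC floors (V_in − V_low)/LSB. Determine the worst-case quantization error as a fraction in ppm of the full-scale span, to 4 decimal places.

0.9537 ppm

Truncating → worst-case error = 1 LSB = V_FS/2^20, so 1e+06/1048576 = 0.953674 ppm of full scale.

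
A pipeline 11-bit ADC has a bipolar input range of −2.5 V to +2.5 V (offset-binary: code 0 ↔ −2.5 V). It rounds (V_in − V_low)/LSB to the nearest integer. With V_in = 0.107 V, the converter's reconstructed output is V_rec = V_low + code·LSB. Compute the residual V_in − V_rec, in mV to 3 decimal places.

One LSB is 5 V / 2048 = 2.441 mV.
(0.107 − (−2.5))/0.00244141 = 1067.8272; round gives code 1068.
Code 1068 maps back to (−2.5) + 1068×0.00244141 V = 0.10742188 V.
Difference: -0.000421875 V → -0.422 mV.

-0.422 mV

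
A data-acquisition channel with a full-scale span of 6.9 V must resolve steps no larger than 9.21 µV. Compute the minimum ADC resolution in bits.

20 bits

Number of steps required ≥ 6.9 V / 9.21 µV = 749185.67.
Need 2^N ≥ 749185.67; 2^19 = 524288, 2^20 = 1048576.
Minimum N = 20.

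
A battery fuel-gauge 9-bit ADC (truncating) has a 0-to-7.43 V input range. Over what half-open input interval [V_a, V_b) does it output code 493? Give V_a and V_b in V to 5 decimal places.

[7.15428 V, 7.16879 V)

LSB = 7.43/2^9 = 14.512 mV.
V_a = V_low + 493·LSB = 7.15428 V; V_b = V_low + 494·LSB = 7.16879 V.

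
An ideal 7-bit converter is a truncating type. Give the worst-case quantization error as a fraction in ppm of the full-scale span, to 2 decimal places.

Truncating → worst-case error = 1 LSB = V_FS/2^7, so 1e+06/128 = 7812.5 ppm of full scale.

7812.50 ppm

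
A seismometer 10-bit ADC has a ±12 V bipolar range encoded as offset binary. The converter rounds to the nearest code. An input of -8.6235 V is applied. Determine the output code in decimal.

code 144

With 1024 levels over 24 V, one step is 23.438 mV.
Input sits at 144.064 steps above V_low.
round(144.064) = 144.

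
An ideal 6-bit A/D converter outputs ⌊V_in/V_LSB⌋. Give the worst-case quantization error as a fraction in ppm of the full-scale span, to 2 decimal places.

15625.00 ppm

Truncating → worst-case error = 1 LSB = V_FS/2^6, so 1e+06/64 = 15625 ppm of full scale.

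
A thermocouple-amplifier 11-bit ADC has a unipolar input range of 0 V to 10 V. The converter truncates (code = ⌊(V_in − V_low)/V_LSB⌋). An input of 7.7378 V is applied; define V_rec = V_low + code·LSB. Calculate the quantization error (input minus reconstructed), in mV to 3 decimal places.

LSB = 10/2^11 = 4.883 mV.
(7.7378 − 0)/0.00488281 = 1584.7014; ⌊·⌋ gives code 1584.
V_rec = 0 + 1584·0.00488281 = 7.734375 V.
Difference: 0.003425 V → 3.425 mV.

3.425 mV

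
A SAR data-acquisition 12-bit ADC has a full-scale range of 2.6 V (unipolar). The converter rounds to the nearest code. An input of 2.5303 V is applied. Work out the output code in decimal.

Full-scale span = 2.6 V; LSB = 2.6/2^12 = 0.635 mV.
(V_in − V_low)/LSB = (2.5303 − 0) / 0.000634766 = 3986.196.
Round → code 3986.

code 3986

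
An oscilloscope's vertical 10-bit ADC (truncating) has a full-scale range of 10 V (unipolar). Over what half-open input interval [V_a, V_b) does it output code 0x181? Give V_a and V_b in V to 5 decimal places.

LSB = 10/2^10 = 9.766 mV.
Code 0x181 = 385 decimal.
V_a = V_low + 385·LSB = 3.75977 V; V_b = V_low + 386·LSB = 3.76953 V.

[3.75977 V, 3.76953 V)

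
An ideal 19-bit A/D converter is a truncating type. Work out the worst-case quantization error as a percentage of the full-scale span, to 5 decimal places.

Truncating → worst-case error = 1 LSB = V_FS/2^19, so 100/524288 = 0.000190735 % of full scale.

0.00019 %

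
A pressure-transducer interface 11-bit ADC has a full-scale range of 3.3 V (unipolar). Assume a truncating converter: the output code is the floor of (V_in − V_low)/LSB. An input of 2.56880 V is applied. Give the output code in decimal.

code 1594

Full-scale span = 3.3 V; LSB = 3.3/2^11 = 1.611 mV.
Input sits at 1594.213 steps above V_low.
Floor → code 1594.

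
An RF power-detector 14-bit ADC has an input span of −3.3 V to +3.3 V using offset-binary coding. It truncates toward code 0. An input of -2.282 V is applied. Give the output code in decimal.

code 2527

LSB = 6.6 V / 16384 = 402.83 µV.
(V_in − V_low)/LSB = (-2.282 − (−3.3)) / 0.000402832 = 2527.108.
⌊·⌋(2527.108) = 2527.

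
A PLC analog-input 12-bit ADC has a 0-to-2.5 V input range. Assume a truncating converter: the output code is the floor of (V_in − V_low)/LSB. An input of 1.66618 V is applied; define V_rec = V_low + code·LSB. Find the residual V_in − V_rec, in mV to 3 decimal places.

LSB = 2.5/2^12 = 0.610 mV.
Scaled input = 2729.8693 LSBs, so code = 2729.
Reconstructed: 1.6656494 V.
Difference: 0.000530586 V → 0.531 mV.

0.531 mV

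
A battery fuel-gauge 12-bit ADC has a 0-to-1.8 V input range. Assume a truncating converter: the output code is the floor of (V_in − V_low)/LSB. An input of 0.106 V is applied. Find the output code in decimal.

code 241

With 4096 levels over 1.8 V, one step is 439.45 µV.
(V_in − V_low)/LSB = (0.106 − 0) / 0.000439453 = 241.209.
Floor → code 241.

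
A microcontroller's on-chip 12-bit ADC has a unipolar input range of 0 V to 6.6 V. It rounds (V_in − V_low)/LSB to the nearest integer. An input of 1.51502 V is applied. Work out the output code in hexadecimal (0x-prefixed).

code 0x3AC (decimal 940)

Full-scale span = 6.6 V; LSB = 6.6/2^12 = 1.611 mV.
(V_in − V_low)/LSB = (1.51502 − 0) / 0.00161133 = 940.231.
Round → code 940.
In hexadecimal (0x-prefixed): 0x3AC.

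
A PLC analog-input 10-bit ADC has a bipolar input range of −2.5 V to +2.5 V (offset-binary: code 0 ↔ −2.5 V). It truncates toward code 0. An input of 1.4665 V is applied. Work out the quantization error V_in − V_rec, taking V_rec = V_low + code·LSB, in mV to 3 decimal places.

One LSB is 5 V / 1024 = 4.883 mV.
(1.4665 − (−2.5))/0.00488281 = 812.3392; ⌊·⌋ gives code 812.
Reconstructed: 1.4648438 V.
Error = 1.4665 − 1.4648438 = 0.00165625 V = 1.656 mV.

1.656 mV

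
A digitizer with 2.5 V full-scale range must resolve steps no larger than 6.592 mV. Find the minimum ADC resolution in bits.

Number of steps required ≥ 2.5 V / 6.592 mV = 379.25.
Need 2^N ≥ 379.25; 2^8 = 256, 2^9 = 512.
Minimum N = 9.

9 bits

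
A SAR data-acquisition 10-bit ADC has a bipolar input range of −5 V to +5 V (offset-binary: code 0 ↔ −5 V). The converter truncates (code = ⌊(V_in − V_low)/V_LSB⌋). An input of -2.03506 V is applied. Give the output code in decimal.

Full-scale span = 10 V; LSB = 10/2^10 = 9.766 mV.
(-2.03506 − (−5)) / 0.00976562 = 303.610 LSBs.
So the output code is 303.

code 303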